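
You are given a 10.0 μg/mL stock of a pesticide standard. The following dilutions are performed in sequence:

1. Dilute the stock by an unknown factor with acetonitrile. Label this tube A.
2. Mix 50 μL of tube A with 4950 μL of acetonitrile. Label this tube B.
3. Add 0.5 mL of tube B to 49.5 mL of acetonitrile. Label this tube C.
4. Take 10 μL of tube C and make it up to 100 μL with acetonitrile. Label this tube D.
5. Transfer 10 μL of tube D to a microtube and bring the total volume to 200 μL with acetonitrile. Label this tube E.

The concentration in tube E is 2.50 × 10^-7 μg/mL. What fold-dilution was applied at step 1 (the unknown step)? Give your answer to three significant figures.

20.0-fold

Step 1: unknown factor x
Step 2: 50 μL + 4950 μL = 5000 μL total → factor 5000/50 = 100
Step 3: 0.5 mL + 49.5 mL = 50 mL total → factor 50/0.5 = 100
Step 4: 10 μL brought to 100 μL → factor 100/10 = 10
Step 5: 10 μL brought to 200 μL → factor 200/10 = 20
Product of known-step factors = 2 × 10^6
Overall factor = 10.0 μg/mL / (2.50 × 10^-7 μg/mL) = 4 × 10^7
x = 4 × 10^7 / 2 × 10^6 = 20.0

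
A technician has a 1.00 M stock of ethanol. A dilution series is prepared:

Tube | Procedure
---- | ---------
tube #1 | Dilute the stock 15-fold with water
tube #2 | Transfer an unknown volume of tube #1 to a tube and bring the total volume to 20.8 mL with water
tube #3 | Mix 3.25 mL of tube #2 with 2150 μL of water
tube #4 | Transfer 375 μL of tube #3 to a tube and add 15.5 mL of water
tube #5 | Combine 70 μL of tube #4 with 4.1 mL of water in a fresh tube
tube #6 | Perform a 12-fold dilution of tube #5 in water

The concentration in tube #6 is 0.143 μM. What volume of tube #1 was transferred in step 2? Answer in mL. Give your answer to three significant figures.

2.24 mL

Step 1: 15-fold → factor 15
Step 2: v brought to 20.8 mL → factor = 20.8 mL/v
Step 3: 3.25 mL + 2150 μL = 5.4 mL total → factor 5.4/3.25 = 1.6615
Step 4: 375 μL + 15.5 mL = 15875 μL total → factor 15875/375 = 42.333
Step 5: 70 μL + 4.1 mL = 4170 μL total → factor 4170/70 = 59.571
Step 6: 12-fold → factor 12
Product of known-step factors = 7.5423 × 10^5
Overall factor = 1.00 M / (0.143 μM) = 6.993 × 10^6
Step-2 factor = 6.993 × 10^6 / 7.5423 × 10^5 = 9.2717
v = 20.8 mL / 9.2717 = 2.24 mL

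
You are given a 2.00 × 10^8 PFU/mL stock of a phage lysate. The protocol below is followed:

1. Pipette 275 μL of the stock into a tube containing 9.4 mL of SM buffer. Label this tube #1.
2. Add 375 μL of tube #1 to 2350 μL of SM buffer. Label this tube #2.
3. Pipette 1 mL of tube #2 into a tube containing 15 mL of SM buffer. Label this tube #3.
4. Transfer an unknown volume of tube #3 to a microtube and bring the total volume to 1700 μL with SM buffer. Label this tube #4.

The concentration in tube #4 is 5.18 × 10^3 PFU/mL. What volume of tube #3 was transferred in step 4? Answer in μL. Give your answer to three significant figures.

180 μL

Step 1: 275 μL + 9.4 mL = 9675 μL total → factor 9675/275 = 35.182
Step 2: 375 μL + 2350 μL = 2725 μL total → factor 2725/375 = 7.2667
Step 3: 1 mL + 15 mL = 16 mL total → factor 16/1 = 16
Step 4: v brought to 1700 μL → factor = 1700 μL/v
Product of known-step factors = 4090.5
Overall factor = 2.00 × 10^8 PFU/mL / (5.18 × 10^3 PFU/mL) = 38610
Step-4 factor = 38610 / 4090.5 = 9.439
v = 1700 μL / 9.439 = 180 μL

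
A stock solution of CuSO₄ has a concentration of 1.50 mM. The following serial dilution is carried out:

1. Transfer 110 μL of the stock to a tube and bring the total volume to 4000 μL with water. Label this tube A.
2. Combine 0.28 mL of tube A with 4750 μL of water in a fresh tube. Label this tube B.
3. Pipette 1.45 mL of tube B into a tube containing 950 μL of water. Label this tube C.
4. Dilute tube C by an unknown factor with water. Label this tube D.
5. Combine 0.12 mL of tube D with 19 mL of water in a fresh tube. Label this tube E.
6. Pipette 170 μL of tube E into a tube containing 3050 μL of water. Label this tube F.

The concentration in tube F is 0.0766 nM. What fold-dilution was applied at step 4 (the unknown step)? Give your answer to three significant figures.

Step 1: 110 μL brought to 4000 μL → factor 4000/110 = 36.364
Step 2: 0.28 mL + 4750 μL = 5.03 mL total → factor 5.03/0.28 = 17.964
Step 3: 1.45 mL + 950 μL = 2.4 mL total → factor 2.4/1.45 = 1.6552
Step 4: unknown factor x
Step 5: 0.12 mL + 19 mL = 19.12 mL total → factor 19.12/0.12 = 159.33
Step 6: 170 μL + 3050 μL = 3220 μL total → factor 3220/170 = 18.941
Product of known-step factors = 3.2631 × 10^6
Overall factor = 1.50 mM / (0.0766 nM) = 1.9582 × 10^7
x = 1.9582 × 10^7 / 3.2631 × 10^6 = 6.00

6.00-fold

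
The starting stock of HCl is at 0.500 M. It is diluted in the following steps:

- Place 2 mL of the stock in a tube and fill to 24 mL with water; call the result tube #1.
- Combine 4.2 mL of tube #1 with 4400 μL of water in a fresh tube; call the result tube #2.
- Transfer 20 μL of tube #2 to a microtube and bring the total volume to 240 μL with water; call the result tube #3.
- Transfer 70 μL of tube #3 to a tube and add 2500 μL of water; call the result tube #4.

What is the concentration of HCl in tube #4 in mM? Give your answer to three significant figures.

0.0462 mM

Step 1: 2 mL brought to 24 mL → factor 24/2 = 12
Step 2: 4.2 mL + 4400 μL = 8.6 mL total → factor 8.6/4.2 = 2.0476
Step 3: 20 μL brought to 240 μL → factor 240/20 = 12
Step 4: 70 μL + 2500 μL = 2570 μL total → factor 2570/70 = 36.714
Dilution factor through tube #4 = 12 × 2.0476 × 12 × 36.714 = 10825
[tube #4] = 0.500 M / 10825 = 4.619 × 10^-5 M = 0.0462 mM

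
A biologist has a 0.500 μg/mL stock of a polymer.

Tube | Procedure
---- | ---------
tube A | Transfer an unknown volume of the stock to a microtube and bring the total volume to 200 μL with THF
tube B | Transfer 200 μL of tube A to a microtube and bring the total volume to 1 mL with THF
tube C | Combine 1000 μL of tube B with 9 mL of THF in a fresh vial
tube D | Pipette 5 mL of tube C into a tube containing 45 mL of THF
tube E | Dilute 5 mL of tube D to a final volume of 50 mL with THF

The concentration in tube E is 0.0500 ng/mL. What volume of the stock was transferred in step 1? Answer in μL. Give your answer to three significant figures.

Step 1: v brought to 200 μL → factor = 200 μL/v
Step 2: 200 μL brought to 1 mL → factor 1000/200 = 5
Step 3: 1000 μL + 9 mL = 10000 μL total → factor 10000/1000 = 10
Step 4: 5 mL + 45 mL = 50 mL total → factor 50/5 = 10
Step 5: 5 mL brought to 50 mL → factor 50/5 = 10
Product of known-step factors = 5000
Overall factor = 0.500 μg/mL / (0.0500 ng/mL) = 10000
Step-1 factor = 10000 / 5000 = 2
v = 200 μL / 2 = 100 μL

100 μL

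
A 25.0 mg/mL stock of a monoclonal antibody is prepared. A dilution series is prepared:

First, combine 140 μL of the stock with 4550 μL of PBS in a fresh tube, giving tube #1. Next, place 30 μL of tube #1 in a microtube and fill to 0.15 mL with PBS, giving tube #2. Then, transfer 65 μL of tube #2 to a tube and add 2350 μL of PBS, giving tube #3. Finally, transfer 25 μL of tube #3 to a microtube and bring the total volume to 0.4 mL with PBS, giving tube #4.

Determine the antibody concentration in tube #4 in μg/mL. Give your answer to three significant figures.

0.251 μg/mL

Step 1: 140 μL + 4550 μL = 4690 μL total → factor 4690/140 = 33.5
Step 2: 30 μL brought to 0.15 mL → factor 150/30 = 5
Step 3: 65 μL + 2350 μL = 2415 μL total → factor 2415/65 = 37.154
Step 4: 25 μL brought to 0.4 mL → factor 400/25 = 16
Overall dilution factor = 33.5 × 5 × 37.154 × 16 = 99572
Final = 25.0 mg/mL / 99572 = 0.0002511 mg/mL = 0.251 μg/mL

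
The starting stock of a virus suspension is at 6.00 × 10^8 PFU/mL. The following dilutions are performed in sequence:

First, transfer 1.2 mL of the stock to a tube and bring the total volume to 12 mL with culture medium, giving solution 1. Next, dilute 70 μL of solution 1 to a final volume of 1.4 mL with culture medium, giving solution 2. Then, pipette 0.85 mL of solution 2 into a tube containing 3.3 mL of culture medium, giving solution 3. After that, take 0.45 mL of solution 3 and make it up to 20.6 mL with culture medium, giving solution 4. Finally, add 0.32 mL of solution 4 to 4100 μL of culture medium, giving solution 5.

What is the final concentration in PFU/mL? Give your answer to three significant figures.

Step 1: 1.2 mL brought to 12 mL → factor 12/1.2 = 10
Step 2: 70 μL brought to 1.4 mL → factor 1400/70 = 20
Step 3: 0.85 mL + 3.3 mL = 4.15 mL total → factor 4.15/0.85 = 4.8824
Step 4: 0.45 mL brought to 20.6 mL → factor 20.6/0.45 = 45.778
Step 5: 0.32 mL + 4100 μL = 4.42 mL total → factor 4.42/0.32 = 13.812
Overall dilution factor = 10 × 20 × 4.8824 × 45.778 × 13.812 = 6.1743 × 10^5
Final = 6.00 × 10^8 PFU/mL / 6.1743 × 10^5 = 972 PFU/mL

972 PFU/mL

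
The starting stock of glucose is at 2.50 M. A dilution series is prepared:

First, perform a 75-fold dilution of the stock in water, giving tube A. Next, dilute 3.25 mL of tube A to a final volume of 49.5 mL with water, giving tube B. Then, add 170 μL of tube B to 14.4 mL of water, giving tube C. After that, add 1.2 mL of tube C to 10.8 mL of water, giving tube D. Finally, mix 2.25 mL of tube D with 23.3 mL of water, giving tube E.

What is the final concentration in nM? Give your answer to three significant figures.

225 nM

Step 1: 75-fold → factor 75
Step 2: 3.25 mL brought to 49.5 mL → factor 49.5/3.25 = 15.231
Step 3: 170 μL + 14.4 mL = 14570 μL total → factor 14570/170 = 85.706
Step 4: 1.2 mL + 10.8 mL = 12 mL total → factor 12/1.2 = 10
Step 5: 2.25 mL + 23.3 mL = 25.55 mL total → factor 25.55/2.25 = 11.356
Overall dilution factor = 75 × 15.231 × 85.706 × 10 × 11.356 = 1.1117 × 10^7
Final = 2.50 M / 1.1117 × 10^7 = 2.249 × 10^-7 M = 225 nM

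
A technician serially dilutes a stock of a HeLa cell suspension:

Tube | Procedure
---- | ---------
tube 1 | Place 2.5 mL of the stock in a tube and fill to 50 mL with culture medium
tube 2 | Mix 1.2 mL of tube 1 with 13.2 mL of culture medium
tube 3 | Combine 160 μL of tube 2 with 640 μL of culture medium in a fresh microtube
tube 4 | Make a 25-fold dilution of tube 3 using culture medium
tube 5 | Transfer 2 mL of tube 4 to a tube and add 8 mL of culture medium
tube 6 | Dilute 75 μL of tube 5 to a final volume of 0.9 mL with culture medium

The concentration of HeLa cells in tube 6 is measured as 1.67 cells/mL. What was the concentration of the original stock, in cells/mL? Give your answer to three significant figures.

3.01 × 10^6 cells/mL

Step 1: 2.5 mL brought to 50 mL → factor 50/2.5 = 20
Step 2: 1.2 mL + 13.2 mL = 14.4 mL total → factor 14.4/1.2 = 12
Step 3: 160 μL + 640 μL = 800 μL total → factor 800/160 = 5
Step 4: 25-fold → factor 25
Step 5: 2 mL + 8 mL = 10 mL total → factor 10/2 = 5
Step 6: 75 μL brought to 0.9 mL → factor 900/75 = 12
Overall dilution factor = 20 × 12 × 5 × 25 × 5 × 12 = 1.8 × 10^6
Stock = 1.67 cells/mL × 1.8 × 10^6 = 3.01 × 10^6 cells/mL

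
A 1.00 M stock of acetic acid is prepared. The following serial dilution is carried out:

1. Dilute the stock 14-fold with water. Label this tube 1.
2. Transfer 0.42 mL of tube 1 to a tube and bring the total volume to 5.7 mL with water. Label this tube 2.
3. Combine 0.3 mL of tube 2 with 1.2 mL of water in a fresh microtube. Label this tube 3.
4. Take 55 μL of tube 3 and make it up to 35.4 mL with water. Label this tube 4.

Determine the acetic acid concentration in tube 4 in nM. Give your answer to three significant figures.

1.64 × 10^3 nM

Step 1: 14-fold → factor 14
Step 2: 0.42 mL brought to 5.7 mL → factor 5.7/0.42 = 13.571
Step 3: 0.3 mL + 1.2 mL = 1.5 mL total → factor 1.5/0.3 = 5
Step 4: 55 μL brought to 35.4 mL → factor 35400/55 = 643.64
Overall dilution factor = 14 × 13.571 × 5 × 643.64 = 6.1145 × 10^5
Final = 1.00 M / 6.1145 × 10^5 = 1.635 × 10^-6 M = 1.64 × 10^3 nM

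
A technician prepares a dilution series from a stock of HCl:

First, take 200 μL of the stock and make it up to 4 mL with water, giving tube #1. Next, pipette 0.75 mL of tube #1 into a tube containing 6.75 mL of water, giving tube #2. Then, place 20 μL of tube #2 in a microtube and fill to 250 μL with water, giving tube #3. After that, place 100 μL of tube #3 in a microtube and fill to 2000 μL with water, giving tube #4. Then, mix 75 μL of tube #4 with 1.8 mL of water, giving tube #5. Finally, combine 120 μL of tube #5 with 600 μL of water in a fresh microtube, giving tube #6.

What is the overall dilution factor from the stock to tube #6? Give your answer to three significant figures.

Step 1: 200 μL brought to 4 mL → factor 4000/200 = 20
Step 2: 0.75 mL + 6.75 mL = 7.5 mL total → factor 7.5/0.75 = 10
Step 3: 20 μL brought to 250 μL → factor 250/20 = 12.5
Step 4: 100 μL brought to 2000 μL → factor 2000/100 = 20
Step 5: 75 μL + 1.8 mL = 1875 μL total → factor 1875/75 = 25
Step 6: 120 μL + 600 μL = 720 μL total → factor 720/120 = 6
Overall dilution factor = 20 × 10 × 12.5 × 20 × 25 × 6 = 7.5 × 10^6

7.50 × 10^6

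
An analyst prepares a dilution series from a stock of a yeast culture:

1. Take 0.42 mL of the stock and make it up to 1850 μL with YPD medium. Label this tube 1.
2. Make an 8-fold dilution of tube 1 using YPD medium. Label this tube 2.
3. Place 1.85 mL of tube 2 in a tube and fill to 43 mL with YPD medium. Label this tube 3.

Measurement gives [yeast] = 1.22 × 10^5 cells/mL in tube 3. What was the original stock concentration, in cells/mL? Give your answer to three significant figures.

Step 1: 0.42 mL brought to 1850 μL → factor 1.85/0.42 = 4.4048
Step 2: 8-fold → factor 8
Step 3: 1.85 mL brought to 43 mL → factor 43/1.85 = 23.243
Overall dilution factor = 4.4048 × 8 × 23.243 = 819.05
Stock = 1.22 × 10^5 cells/mL × 819.05 = 9.99 × 10^7 cells/mL

9.99 × 10^7 cells/mL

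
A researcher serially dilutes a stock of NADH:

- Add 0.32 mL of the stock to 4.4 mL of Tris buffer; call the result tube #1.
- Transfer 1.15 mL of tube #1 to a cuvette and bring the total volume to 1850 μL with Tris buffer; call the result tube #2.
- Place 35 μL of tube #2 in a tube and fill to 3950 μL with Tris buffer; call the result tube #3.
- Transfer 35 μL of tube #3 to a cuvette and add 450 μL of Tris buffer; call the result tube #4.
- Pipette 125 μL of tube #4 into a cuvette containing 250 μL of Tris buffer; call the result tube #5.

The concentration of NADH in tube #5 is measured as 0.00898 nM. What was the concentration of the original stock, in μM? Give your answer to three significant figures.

1.00 μM

Step 1: 0.32 mL + 4.4 mL = 4.72 mL total → factor 4.72/0.32 = 14.75
Step 2: 1.15 mL brought to 1850 μL → factor 1.85/1.15 = 1.6087
Step 3: 35 μL brought to 3950 μL → factor 3950/35 = 112.86
Step 4: 35 μL + 450 μL = 485 μL total → factor 485/35 = 13.857
Step 5: 125 μL + 250 μL = 375 μL total → factor 375/125 = 3
Overall dilution factor = 14.75 × 1.6087 × 112.86 × 13.857 × 3 = 1.1132 × 10^5
Stock = 0.00898 nM × 1.1132 × 10^5 = 999.7 nM = 1.00 μM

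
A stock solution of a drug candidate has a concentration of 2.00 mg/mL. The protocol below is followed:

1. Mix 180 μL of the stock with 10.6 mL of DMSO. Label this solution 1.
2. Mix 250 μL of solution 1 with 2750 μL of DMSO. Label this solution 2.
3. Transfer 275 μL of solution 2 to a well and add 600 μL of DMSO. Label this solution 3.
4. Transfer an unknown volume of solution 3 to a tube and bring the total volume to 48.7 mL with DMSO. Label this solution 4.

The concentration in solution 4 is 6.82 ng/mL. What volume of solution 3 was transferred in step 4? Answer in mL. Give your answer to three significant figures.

Step 1: 180 μL + 10.6 mL = 10780 μL total → factor 10780/180 = 59.889
Step 2: 250 μL + 2750 μL = 3000 μL total → factor 3000/250 = 12
Step 3: 275 μL + 600 μL = 875 μL total → factor 875/275 = 3.1818
Step 4: v brought to 48.7 mL → factor = 48.7 mL/v
Product of known-step factors = 2286.7
Overall factor = 2.00 mg/mL / (6.82 ng/mL) = 2.9326 × 10^5
Step-4 factor = 2.9326 × 10^5 / 2286.7 = 128.25
v = 48.7 mL / 128.25 = 0.380 mL

0.380 mL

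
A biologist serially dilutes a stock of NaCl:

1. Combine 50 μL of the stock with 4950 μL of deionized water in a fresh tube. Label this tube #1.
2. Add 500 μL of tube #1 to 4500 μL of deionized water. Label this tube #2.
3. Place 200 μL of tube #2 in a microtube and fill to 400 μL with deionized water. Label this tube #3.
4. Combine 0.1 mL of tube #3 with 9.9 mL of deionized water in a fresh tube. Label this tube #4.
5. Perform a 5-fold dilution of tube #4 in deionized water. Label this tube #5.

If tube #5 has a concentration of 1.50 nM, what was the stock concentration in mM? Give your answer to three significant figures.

Step 1: 50 μL + 4950 μL = 5000 μL total → factor 5000/50 = 100
Step 2: 500 μL + 4500 μL = 5000 μL total → factor 5000/500 = 10
Step 3: 200 μL brought to 400 μL → factor 400/200 = 2
Step 4: 0.1 mL + 9.9 mL = 10 mL total → factor 10/0.1 = 100
Step 5: 5-fold → factor 5
Overall dilution factor = 100 × 10 × 2 × 100 × 5 = 1 × 10^6
Stock = 1.50 nM × 1 × 10^6 = 1.500 × 10^6 nM = 1.50 mM

1.50 mM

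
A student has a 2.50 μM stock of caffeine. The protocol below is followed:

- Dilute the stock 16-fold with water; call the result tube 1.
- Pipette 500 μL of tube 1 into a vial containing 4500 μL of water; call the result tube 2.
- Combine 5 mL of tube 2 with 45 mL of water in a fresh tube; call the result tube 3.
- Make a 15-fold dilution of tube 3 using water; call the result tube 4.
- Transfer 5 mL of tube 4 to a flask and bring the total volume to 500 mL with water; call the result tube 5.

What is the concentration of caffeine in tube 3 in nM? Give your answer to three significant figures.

Step 1: 16-fold → factor 16
Step 2: 500 μL + 4500 μL = 5000 μL total → factor 5000/500 = 10
Step 3: 5 mL + 45 mL = 50 mL total → factor 50/5 = 10
Dilution factor through tube 3 = 16 × 10 × 10 = 1600
[tube 3] = 2.50 μM / 1600 = 0.001563 μM = 1.56 nM

1.56 nM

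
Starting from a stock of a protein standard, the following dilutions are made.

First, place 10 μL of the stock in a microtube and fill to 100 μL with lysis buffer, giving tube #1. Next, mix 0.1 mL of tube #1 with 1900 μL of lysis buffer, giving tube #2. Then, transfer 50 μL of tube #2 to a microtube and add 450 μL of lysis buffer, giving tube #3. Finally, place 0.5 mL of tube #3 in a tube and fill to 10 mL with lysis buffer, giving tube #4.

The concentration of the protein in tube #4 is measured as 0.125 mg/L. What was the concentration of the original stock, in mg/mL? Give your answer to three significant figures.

Step 1: 10 μL brought to 100 μL → factor 100/10 = 10
Step 2: 0.1 mL + 1900 μL = 2 mL total → factor 2/0.1 = 20
Step 3: 50 μL + 450 μL = 500 μL total → factor 500/50 = 10
Step 4: 0.5 mL brought to 10 mL → factor 10/0.5 = 20
Overall dilution factor = 10 × 20 × 10 × 20 = 40000
Stock = 0.125 mg/L × 40000 = 5000 mg/L = 5.00 mg/mL

5.00 mg/mL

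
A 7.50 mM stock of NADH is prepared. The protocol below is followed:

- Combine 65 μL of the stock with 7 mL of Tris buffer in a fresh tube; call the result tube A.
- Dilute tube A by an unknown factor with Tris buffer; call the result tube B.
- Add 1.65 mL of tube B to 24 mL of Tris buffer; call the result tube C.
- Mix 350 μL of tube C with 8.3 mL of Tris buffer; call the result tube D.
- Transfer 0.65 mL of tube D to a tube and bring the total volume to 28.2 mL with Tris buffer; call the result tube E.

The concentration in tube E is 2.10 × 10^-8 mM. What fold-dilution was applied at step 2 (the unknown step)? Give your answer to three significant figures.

197-fold

Step 1: 65 μL + 7 mL = 7065 μL total → factor 7065/65 = 108.69
Step 2: unknown factor x
Step 3: 1.65 mL + 24 mL = 25.65 mL total → factor 25.65/1.65 = 15.545
Step 4: 350 μL + 8.3 mL = 8650 μL total → factor 8650/350 = 24.714
Step 5: 0.65 mL brought to 28.2 mL → factor 28.2/0.65 = 43.385
Product of known-step factors = 1.8117 × 10^6
Overall factor = 7.50 mM / (2.10 × 10^-8 mM) = 3.5714 × 10^8
x = 3.5714 × 10^8 / 1.8117 × 10^6 = 197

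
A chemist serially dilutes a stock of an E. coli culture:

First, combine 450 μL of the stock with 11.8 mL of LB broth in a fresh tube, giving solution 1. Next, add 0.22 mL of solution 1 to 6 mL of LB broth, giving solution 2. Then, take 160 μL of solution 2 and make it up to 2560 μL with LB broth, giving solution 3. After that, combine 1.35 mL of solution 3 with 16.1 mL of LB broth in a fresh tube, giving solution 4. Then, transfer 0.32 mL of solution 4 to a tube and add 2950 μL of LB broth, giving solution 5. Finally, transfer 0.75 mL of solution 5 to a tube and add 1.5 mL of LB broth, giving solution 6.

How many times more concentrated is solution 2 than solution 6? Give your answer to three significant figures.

6.34 × 10^3

Step 1: 450 μL + 11.8 mL = 12250 μL total → factor 12250/450 = 27.222
Step 2: 0.22 mL + 6 mL = 6.22 mL total → factor 6.22/0.22 = 28.273
Step 3: 160 μL brought to 2560 μL → factor 2560/160 = 16
Step 4: 1.35 mL + 16.1 mL = 17.45 mL total → factor 17.45/1.35 = 12.926
Step 5: 0.32 mL + 2950 μL = 3.27 mL total → factor 3.27/0.32 = 10.219
Step 6: 0.75 mL + 1.5 mL = 2.25 mL total → factor 2.25/0.75 = 3
Dilution factor to solution 2 = 769.65; to solution 6 = 4.8797 × 10^6
[solution 2]/[solution 6] = (factor to solution 6)/(factor to solution 2) = 4.8797 × 10^6/769.65 = 6.34 × 10^3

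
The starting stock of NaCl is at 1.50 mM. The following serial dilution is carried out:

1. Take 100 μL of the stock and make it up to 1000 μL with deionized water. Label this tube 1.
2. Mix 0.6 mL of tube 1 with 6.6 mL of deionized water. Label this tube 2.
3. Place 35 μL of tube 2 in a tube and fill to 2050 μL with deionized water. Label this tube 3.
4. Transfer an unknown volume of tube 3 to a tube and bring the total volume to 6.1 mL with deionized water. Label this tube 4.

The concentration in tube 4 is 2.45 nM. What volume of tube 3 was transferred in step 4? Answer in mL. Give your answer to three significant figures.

Step 1: 100 μL brought to 1000 μL → factor 1000/100 = 10
Step 2: 0.6 mL + 6.6 mL = 7.2 mL total → factor 7.2/0.6 = 12
Step 3: 35 μL brought to 2050 μL → factor 2050/35 = 58.571
Step 4: v brought to 6.1 mL → factor = 6.1 mL/v
Product of known-step factors = 7028.6
Overall factor = 1.50 mM / (2.45 nM) = 6.1224 × 10^5
Step-4 factor = 6.1224 × 10^5 / 7028.6 = 87.108
v = 6.1 mL / 87.108 = 0.0700 mL

0.0700 mL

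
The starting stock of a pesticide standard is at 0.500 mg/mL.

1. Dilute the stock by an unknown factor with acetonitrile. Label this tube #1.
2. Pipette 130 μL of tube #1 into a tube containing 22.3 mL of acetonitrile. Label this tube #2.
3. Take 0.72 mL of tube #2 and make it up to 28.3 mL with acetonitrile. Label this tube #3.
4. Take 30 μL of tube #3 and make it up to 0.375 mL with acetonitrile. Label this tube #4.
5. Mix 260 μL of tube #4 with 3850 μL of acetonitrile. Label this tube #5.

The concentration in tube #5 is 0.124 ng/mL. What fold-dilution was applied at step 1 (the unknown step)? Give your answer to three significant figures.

3.01-fold

Step 1: unknown factor x
Step 2: 130 μL + 22.3 mL = 22430 μL total → factor 22430/130 = 172.54
Step 3: 0.72 mL brought to 28.3 mL → factor 28.3/0.72 = 39.306
Step 4: 30 μL brought to 0.375 mL → factor 375/30 = 12.5
Step 5: 260 μL + 3850 μL = 4110 μL total → factor 4110/260 = 15.808
Product of known-step factors = 1.34 × 10^6
Overall factor = 0.500 mg/mL / (0.124 ng/mL) = 4.0323 × 10^6
x = 4.0323 × 10^6 / 1.34 × 10^6 = 3.01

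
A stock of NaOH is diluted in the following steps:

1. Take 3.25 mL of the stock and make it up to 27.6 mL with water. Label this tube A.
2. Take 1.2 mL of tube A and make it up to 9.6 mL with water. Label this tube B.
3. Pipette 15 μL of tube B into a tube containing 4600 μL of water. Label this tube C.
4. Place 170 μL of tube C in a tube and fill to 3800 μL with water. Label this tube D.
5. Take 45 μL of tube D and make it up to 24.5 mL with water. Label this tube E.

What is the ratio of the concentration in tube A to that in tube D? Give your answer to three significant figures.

5.50 × 10^4

Step 1: 3.25 mL brought to 27.6 mL → factor 27.6/3.25 = 8.4923
Step 2: 1.2 mL brought to 9.6 mL → factor 9.6/1.2 = 8
Step 3: 15 μL + 4600 μL = 4615 μL total → factor 4615/15 = 307.67
Step 4: 170 μL brought to 3800 μL → factor 3800/170 = 22.353
Dilution factor to tube A = 8.4923; to tube D = 4.6723 × 10^5
[tube A]/[tube D] = (factor to tube D)/(factor to tube A) = 4.6723 × 10^5/8.4923 = 5.50 × 10^4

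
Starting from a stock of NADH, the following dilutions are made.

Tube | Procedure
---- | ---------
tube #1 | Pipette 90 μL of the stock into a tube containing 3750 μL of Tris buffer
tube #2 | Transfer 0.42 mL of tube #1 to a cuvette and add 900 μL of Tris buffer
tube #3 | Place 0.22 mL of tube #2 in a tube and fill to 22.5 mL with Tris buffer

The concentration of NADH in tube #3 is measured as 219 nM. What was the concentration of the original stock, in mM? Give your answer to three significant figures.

3.00 mM

Step 1: 90 μL + 3750 μL = 3840 μL total → factor 3840/90 = 42.667
Step 2: 0.42 mL + 900 μL = 1.32 mL total → factor 1.32/0.42 = 3.1429
Step 3: 0.22 mL brought to 22.5 mL → factor 22.5/0.22 = 102.27
Overall dilution factor = 42.667 × 3.1429 × 102.27 = 13714
Stock = 219 nM × 13714 = 3.003 × 10^6 nM = 3.00 mM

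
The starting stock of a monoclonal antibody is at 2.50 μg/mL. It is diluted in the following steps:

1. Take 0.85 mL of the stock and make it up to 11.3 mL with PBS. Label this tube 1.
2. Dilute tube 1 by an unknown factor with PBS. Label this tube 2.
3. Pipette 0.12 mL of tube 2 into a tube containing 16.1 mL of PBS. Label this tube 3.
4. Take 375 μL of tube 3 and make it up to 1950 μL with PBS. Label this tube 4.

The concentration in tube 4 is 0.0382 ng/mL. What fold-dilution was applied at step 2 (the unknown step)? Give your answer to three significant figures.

7.00-fold

Step 1: 0.85 mL brought to 11.3 mL → factor 11.3/0.85 = 13.294
Step 2: unknown factor x
Step 3: 0.12 mL + 16.1 mL = 16.22 mL total → factor 16.22/0.12 = 135.17
Step 4: 375 μL brought to 1950 μL → factor 1950/375 = 5.2
Product of known-step factors = 9344
Overall factor = 2.50 μg/mL / (0.0382 ng/mL) = 65445
x = 65445 / 9344 = 7.00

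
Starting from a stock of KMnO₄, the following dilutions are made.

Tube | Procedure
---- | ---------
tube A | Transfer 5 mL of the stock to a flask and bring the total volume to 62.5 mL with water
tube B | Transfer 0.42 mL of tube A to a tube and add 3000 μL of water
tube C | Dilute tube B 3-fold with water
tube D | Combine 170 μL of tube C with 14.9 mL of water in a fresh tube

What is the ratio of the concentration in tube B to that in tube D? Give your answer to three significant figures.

Step 1: 5 mL brought to 62.5 mL → factor 62.5/5 = 12.5
Step 2: 0.42 mL + 3000 μL = 3.42 mL total → factor 3.42/0.42 = 8.1429
Step 3: 3-fold → factor 3
Step 4: 170 μL + 14.9 mL = 15070 μL total → factor 15070/170 = 88.647
Dilution factor to tube B = 101.79; to tube D = 27069
[tube B]/[tube D] = (factor to tube D)/(factor to tube B) = 27069/101.79 = 266

266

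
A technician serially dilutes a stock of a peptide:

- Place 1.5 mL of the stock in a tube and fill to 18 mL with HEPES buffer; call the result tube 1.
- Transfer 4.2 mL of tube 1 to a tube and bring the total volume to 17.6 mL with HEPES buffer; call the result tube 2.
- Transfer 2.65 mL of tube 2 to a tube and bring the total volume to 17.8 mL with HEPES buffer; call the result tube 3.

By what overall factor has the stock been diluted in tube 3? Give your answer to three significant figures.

338

Step 1: 1.5 mL brought to 18 mL → factor 18/1.5 = 12
Step 2: 4.2 mL brought to 17.6 mL → factor 17.6/4.2 = 4.1905
Step 3: 2.65 mL brought to 17.8 mL → factor 17.8/2.65 = 6.717
Overall dilution factor = 12 × 4.1905 × 6.717 = 337.77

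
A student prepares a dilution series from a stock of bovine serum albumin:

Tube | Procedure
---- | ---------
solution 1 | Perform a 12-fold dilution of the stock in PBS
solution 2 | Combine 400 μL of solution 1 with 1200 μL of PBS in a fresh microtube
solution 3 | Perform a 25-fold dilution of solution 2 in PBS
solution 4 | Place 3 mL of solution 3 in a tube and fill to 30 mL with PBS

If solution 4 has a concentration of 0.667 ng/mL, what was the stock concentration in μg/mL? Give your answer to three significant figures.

Step 1: 12-fold → factor 12
Step 2: 400 μL + 1200 μL = 1600 μL total → factor 1600/400 = 4
Step 3: 25-fold → factor 25
Step 4: 3 mL brought to 30 mL → factor 30/3 = 10
Overall dilution factor = 12 × 4 × 25 × 10 = 12000
Stock = 0.667 ng/mL × 12000 = 8004 ng/mL = 8.00 μg/mL

8.00 μg/mL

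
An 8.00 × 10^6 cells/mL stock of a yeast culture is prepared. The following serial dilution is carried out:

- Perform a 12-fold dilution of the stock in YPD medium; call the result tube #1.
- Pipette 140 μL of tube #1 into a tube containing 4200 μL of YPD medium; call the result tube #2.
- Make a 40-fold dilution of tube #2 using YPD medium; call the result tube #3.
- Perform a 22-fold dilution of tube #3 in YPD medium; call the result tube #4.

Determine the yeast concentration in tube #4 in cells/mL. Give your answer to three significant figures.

24.4 cells/mL

Step 1: 12-fold → factor 12
Step 2: 140 μL + 4200 μL = 4340 μL total → factor 4340/140 = 31
Step 3: 40-fold → factor 40
Step 4: 22-fold → factor 22
Overall dilution factor = 12 × 31 × 40 × 22 = 3.2736 × 10^5
Final = 8.00 × 10^6 cells/mL / 3.2736 × 10^5 = 24.4 cells/mL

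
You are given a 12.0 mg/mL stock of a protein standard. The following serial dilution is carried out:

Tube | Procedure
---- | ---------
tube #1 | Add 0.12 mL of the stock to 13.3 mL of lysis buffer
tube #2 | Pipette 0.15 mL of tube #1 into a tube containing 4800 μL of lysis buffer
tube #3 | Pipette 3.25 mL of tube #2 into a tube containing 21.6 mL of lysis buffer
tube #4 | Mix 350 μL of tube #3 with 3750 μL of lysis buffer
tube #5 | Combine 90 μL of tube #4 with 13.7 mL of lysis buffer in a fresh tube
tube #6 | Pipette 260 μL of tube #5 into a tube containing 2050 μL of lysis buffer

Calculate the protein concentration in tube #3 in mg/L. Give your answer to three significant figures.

0.425 mg/L

Step 1: 0.12 mL + 13.3 mL = 13.42 mL total → factor 13.42/0.12 = 111.83
Step 2: 0.15 mL + 4800 μL = 4.95 mL total → factor 4.95/0.15 = 33
Step 3: 3.25 mL + 21.6 mL = 24.85 mL total → factor 24.85/3.25 = 7.6462
Dilution factor through tube #3 = 111.83 × 33 × 7.6462 = 28218
[tube #3] = 12.0 mg/mL / 28218 = 0.0004253 mg/mL = 0.425 mg/L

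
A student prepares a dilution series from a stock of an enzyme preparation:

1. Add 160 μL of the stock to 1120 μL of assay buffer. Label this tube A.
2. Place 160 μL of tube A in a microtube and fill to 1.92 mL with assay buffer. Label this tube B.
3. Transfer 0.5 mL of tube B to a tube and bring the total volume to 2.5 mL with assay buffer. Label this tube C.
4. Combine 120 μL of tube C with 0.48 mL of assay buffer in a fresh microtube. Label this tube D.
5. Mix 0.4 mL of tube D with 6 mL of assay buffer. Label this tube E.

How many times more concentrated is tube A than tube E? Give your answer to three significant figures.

Step 1: 160 μL + 1120 μL = 1280 μL total → factor 1280/160 = 8
Step 2: 160 μL brought to 1.92 mL → factor 1920/160 = 12
Step 3: 0.5 mL brought to 2.5 mL → factor 2.5/0.5 = 5
Step 4: 120 μL + 0.48 mL = 600 μL total → factor 600/120 = 5
Step 5: 0.4 mL + 6 mL = 6.4 mL total → factor 6.4/0.4 = 16
Dilution factor to tube A = 8; to tube E = 38400
[tube A]/[tube E] = (factor to tube E)/(factor to tube A) = 38400/8 = 4.80 × 10^3

4.80 × 10^3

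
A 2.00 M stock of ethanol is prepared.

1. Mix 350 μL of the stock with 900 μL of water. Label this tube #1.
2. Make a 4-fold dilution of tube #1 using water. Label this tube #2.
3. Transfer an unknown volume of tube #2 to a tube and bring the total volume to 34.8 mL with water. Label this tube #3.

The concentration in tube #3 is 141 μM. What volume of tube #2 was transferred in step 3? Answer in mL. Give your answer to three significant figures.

Step 1: 350 μL + 900 μL = 1250 μL total → factor 1250/350 = 3.5714
Step 2: 4-fold → factor 4
Step 3: v brought to 34.8 mL → factor = 34.8 mL/v
Product of known-step factors = 14.286
Overall factor = 2.00 M / (141 μM) = 14184
Step-3 factor = 14184 / 14.286 = 992.91
v = 34.8 mL / 992.91 = 0.0350 mL

0.0350 mL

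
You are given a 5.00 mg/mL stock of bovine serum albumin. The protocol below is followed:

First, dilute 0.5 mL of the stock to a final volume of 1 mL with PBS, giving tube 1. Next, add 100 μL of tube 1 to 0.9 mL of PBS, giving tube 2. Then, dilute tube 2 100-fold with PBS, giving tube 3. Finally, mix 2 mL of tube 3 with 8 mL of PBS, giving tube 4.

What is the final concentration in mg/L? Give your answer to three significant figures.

Step 1: 0.5 mL brought to 1 mL → factor 1/0.5 = 2
Step 2: 100 μL + 0.9 mL = 1000 μL total → factor 1000/100 = 10
Step 3: 100-fold → factor 100
Step 4: 2 mL + 8 mL = 10 mL total → factor 10/2 = 5
Overall dilution factor = 2 × 10 × 100 × 5 = 10000
Final = 5.00 mg/mL / 10000 = 0.0005000 mg/mL = 0.500 mg/L

0.500 mg/L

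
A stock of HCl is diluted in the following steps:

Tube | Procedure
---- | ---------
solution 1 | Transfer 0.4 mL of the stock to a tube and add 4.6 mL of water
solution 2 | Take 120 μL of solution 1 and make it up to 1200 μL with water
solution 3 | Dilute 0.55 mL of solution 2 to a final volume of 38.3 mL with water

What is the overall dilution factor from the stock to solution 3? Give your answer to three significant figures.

8.70 × 10^3

Step 1: 0.4 mL + 4.6 mL = 5 mL total → factor 5/0.4 = 12.5
Step 2: 120 μL brought to 1200 μL → factor 1200/120 = 10
Step 3: 0.55 mL brought to 38.3 mL → factor 38.3/0.55 = 69.636
Overall dilution factor = 12.5 × 10 × 69.636 = 8704.5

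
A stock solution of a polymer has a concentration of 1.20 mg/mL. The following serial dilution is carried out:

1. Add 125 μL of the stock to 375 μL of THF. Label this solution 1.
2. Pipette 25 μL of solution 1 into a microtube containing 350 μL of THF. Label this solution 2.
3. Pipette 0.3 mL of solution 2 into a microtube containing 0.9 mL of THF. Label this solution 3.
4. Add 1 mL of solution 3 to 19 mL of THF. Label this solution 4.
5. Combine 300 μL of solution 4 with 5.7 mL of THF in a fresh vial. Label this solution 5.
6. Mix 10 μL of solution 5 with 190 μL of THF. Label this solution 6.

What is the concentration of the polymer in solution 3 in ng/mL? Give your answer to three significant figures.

5.00 × 10^3 ng/mL

Step 1: 125 μL + 375 μL = 500 μL total → factor 500/125 = 4
Step 2: 25 μL + 350 μL = 375 μL total → factor 375/25 = 15
Step 3: 0.3 mL + 0.9 mL = 1.2 mL total → factor 1.2/0.3 = 4
Dilution factor through solution 3 = 4 × 15 × 4 = 240
[solution 3] = 1.20 mg/mL / 240 = 0.005000 mg/mL = 5.00 × 10^3 ng/mL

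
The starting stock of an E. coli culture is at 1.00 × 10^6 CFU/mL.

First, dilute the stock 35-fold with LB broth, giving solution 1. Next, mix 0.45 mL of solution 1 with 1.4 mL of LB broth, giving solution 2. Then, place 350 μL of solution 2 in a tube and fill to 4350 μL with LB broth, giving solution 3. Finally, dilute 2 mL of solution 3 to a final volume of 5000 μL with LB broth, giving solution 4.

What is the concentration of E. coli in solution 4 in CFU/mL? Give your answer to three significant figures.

224 CFU/mL

Step 1: 35-fold → factor 35
Step 2: 0.45 mL + 1.4 mL = 1.85 mL total → factor 1.85/0.45 = 4.1111
Step 3: 350 μL brought to 4350 μL → factor 4350/350 = 12.429
Step 4: 2 mL brought to 5000 μL → factor 5/2 = 2.5
Overall dilution factor = 35 × 4.1111 × 12.429 × 2.5 = 4470.8
Final = 1.00 × 10^6 CFU/mL / 4470.8 = 224 CFU/mL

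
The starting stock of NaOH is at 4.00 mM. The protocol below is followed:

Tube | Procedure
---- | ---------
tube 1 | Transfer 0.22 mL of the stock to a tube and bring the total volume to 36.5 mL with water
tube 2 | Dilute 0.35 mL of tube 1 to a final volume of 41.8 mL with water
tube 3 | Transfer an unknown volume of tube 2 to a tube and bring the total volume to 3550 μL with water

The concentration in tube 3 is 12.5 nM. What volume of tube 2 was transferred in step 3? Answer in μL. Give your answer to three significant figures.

Step 1: 0.22 mL brought to 36.5 mL → factor 36.5/0.22 = 165.91
Step 2: 0.35 mL brought to 41.8 mL → factor 41.8/0.35 = 119.43
Step 3: v brought to 3550 μL → factor = 3550 μL/v
Product of known-step factors = 19814
Overall factor = 4.00 mM / (12.5 nM) = 3.2 × 10^5
Step-3 factor = 3.2 × 10^5 / 19814 = 16.15
v = 3550 μL / 16.15 = 220 μL

220 μL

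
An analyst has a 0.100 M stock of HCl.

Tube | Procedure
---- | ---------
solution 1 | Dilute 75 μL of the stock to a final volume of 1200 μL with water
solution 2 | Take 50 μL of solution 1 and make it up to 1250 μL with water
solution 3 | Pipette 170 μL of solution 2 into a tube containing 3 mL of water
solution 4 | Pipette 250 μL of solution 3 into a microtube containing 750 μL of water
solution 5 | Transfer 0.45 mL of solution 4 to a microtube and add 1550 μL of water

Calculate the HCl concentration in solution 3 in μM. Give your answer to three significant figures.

13.4 μM

Step 1: 75 μL brought to 1200 μL → factor 1200/75 = 16
Step 2: 50 μL brought to 1250 μL → factor 1250/50 = 25
Step 3: 170 μL + 3 mL = 3170 μL total → factor 3170/170 = 18.647
Dilution factor through solution 3 = 16 × 25 × 18.647 = 7458.8
[solution 3] = 0.100 M / 7458.8 = 1.341 × 10^-5 M = 13.4 μM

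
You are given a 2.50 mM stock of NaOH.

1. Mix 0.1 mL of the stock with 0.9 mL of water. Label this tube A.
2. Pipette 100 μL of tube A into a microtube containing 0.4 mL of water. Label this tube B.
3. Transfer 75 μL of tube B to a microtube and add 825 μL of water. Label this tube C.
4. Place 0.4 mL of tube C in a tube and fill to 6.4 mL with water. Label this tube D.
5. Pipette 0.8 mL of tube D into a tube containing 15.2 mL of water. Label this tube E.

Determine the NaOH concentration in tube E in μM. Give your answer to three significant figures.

Step 1: 0.1 mL + 0.9 mL = 1 mL total → factor 1/0.1 = 10
Step 2: 100 μL + 0.4 mL = 500 μL total → factor 500/100 = 5
Step 3: 75 μL + 825 μL = 900 μL total → factor 900/75 = 12
Step 4: 0.4 mL brought to 6.4 mL → factor 6.4/0.4 = 16
Step 5: 0.8 mL + 15.2 mL = 16 mL total → factor 16/0.8 = 20
Overall dilution factor = 10 × 5 × 12 × 16 × 20 = 1.92 × 10^5
Final = 2.50 mM / 1.92 × 10^5 = 1.302 × 10^-5 mM = 0.0130 μM

0.0130 μM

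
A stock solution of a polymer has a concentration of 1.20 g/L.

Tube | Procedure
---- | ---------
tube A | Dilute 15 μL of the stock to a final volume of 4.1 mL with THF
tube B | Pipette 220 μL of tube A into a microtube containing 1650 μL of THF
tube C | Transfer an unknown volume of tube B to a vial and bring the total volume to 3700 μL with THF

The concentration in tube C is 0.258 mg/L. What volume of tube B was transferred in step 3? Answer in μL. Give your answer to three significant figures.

1.85 × 10^3 μL

Step 1: 15 μL brought to 4.1 mL → factor 4100/15 = 273.33
Step 2: 220 μL + 1650 μL = 1870 μL total → factor 1870/220 = 8.5
Step 3: v brought to 3700 μL → factor = 3700 μL/v
Product of known-step factors = 2323.3
Overall factor = 1.20 g/L / (0.258 mg/L) = 4651.2
Step-3 factor = 4651.2 / 2323.3 = 2.0019
v = 3700 μL / 2.0019 = 1.85 × 10^3 μL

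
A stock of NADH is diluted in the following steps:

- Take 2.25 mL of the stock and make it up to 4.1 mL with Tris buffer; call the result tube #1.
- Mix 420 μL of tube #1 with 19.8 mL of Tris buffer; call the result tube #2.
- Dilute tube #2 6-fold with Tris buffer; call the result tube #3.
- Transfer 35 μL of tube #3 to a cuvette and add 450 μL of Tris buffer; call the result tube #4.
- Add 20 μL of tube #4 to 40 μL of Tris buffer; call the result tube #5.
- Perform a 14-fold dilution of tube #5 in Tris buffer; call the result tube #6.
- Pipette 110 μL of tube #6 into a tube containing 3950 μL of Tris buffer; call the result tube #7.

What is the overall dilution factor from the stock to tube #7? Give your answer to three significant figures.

Step 1: 2.25 mL brought to 4.1 mL → factor 4.1/2.25 = 1.8222
Step 2: 420 μL + 19.8 mL = 20220 μL total → factor 20220/420 = 48.143
Step 3: 6-fold → factor 6
Step 4: 35 μL + 450 μL = 485 μL total → factor 485/35 = 13.857
Step 5: 20 μL + 40 μL = 60 μL total → factor 60/20 = 3
Step 6: 14-fold → factor 14
Step 7: 110 μL + 3950 μL = 4060 μL total → factor 4060/110 = 36.909
Overall dilution factor = 1.8222 × 48.143 × 6 × 13.857 × 3 × 14 × 36.909 = 1.1307 × 10^7

1.13 × 10^7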